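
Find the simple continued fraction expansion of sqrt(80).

[8; (1, 16)]

Write x_i = (sqrt(80) + m_i)/d_i with (m_0, d_0) = (0, 1). a_0 = floor(sqrt(80)) = 8, since 8^2 = 64 <= 80 < 81 = 9^2.
Iterate m_{i+1} = d_i*a_i - m_i, d_{i+1} = (80 - m_{i+1}^2)/d_i, a_{i+1} = floor((a_0 + m_{i+1})/d_{i+1}):
  m_1 = 1*8 - 0 = 8, d_1 = (80 - 8^2)/1 = 16/1 = 16, a_1 = floor((8 + 8)/16) = 1.
  m_2 = 16*1 - 8 = 8, d_2 = (80 - 8^2)/16 = 16/16 = 1, a_2 = floor((8 + 8)/1) = 16.
  m_3 = 1*16 - 8 = 8, d_3 = (80 - 8^2)/1 = 16/1 = 16: (m_3, d_3) = (m_1, d_1) = (8, 16), so from here the quotients repeat a_1, a_2; the period length is 2.
Hence the expansion of sqrt(80) is a_0 = 8 followed by the repeating block 1, 16 (period 2).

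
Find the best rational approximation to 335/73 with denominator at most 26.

Expand x = 335/73 as a continued fraction with the Euclidean algorithm:
  335 = 4*73 + 43, so a_0 = 4.
  73 = 1*43 + 30, so a_1 = 1.
  43 = 1*30 + 13, so a_2 = 1.
  30 = 2*13 + 4, so a_3 = 2.
  13 = 3*4 + 1, so a_4 = 3.
  4 = 4*1 + 0, so a_5 = 4.
so x = [4; 1, 1, 2, 3, 4].
Convergents (p_i = a_i*p_{i-1} + p_{i-2}, q_i = a_i*q_{i-1} + q_{i-2} with p_{-2}=0, p_{-1}=1, q_{-2}=1, q_{-1}=0), until the denominator exceeds 26:
  i=0: a_0=4, p_0 = 4*1 + 0 = 4, q_0 = 4*0 + 1 = 1.
  i=1: a_1=1, p_1 = 1*4 + 1 = 5, q_1 = 1*1 + 0 = 1.
  i=2: a_2=1, p_2 = 1*5 + 4 = 9, q_2 = 1*1 + 1 = 2.
  i=3: a_3=2, p_3 = 2*9 + 5 = 23, q_3 = 2*2 + 1 = 5.
  i=4: a_4=3, p_4 = 3*23 + 9 = 78, q_4 = 3*5 + 2 = 17.
  i=5: a_5=4, p_5 = 4*78 + 23 = 335, q_5 = 4*17 + 5 = 73.
q_5 = 73 > 26, so the last convergent with denominator <= 26 is p_4/q_4 = 78/17.
The closest fraction with denominator <= 26 is either p_4/q_4 or the intermediate fraction (k*p_4 + p_3)/(k*q_4 + q_3) with the largest k >= 1 whose denominator stays <= 26; these approach x as k grows, and every other convergent or intermediate fraction in range is farther away.
Largest k: floor((26 - q_3)/q_4) = floor((26 - 5)/17) = 1.
That gives (1*78 + 23)/(1*17 + 5) = 101/22.
Compare the errors: |x - 78/17| = |335*17 - 78*73|/(73*17) = 1/1241, and |x - 101/22| = |335*22 - 101*73|/(73*22) = 3/1606.
Cross-multiplying, 1*1606 = 1606 < 3723 = 3*1241, so 1/1241 is smaller: the convergent 78/17 is closer to x than 101/22.

78/17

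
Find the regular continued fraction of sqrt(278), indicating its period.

[16; (1, 2, 16, 2, 1, 32)]

Write x_i = (sqrt(278) + m_i)/d_i with (m_0, d_0) = (0, 1). a_0 = floor(sqrt(278)) = 16, since 16^2 = 256 <= 278 < 289 = 17^2.
Iterate m_{i+1} = d_i*a_i - m_i, d_{i+1} = (278 - m_{i+1}^2)/d_i, a_{i+1} = floor((a_0 + m_{i+1})/d_{i+1}):
  m_1 = 1*16 - 0 = 16, d_1 = (278 - 16^2)/1 = 22/1 = 22, a_1 = floor((16 + 16)/22) = 1.
  m_2 = 22*1 - 16 = 6, d_2 = (278 - 6^2)/22 = 242/22 = 11, a_2 = floor((16 + 6)/11) = 2.
  m_3 = 11*2 - 6 = 16, d_3 = (278 - 16^2)/11 = 22/11 = 2, a_3 = floor((16 + 16)/2) = 16.
  m_4 = 2*16 - 16 = 16, d_4 = (278 - 16^2)/2 = 22/2 = 11, a_4 = floor((16 + 16)/11) = 2.
  m_5 = 11*2 - 16 = 6, d_5 = (278 - 6^2)/11 = 242/11 = 22, a_5 = floor((16 + 6)/22) = 1.
  m_6 = 22*1 - 6 = 16, d_6 = (278 - 16^2)/22 = 22/22 = 1, a_6 = floor((16 + 16)/1) = 32.
  m_7 = 1*32 - 16 = 16, d_7 = (278 - 16^2)/1 = 22/1 = 22: (m_7, d_7) = (m_1, d_1) = (16, 22), so from here the quotients repeat a_1, ..., a_6; the period length is 6.
Hence the expansion of sqrt(278) is a_0 = 16 followed by the repeating block 1, 2, 16, 2, 1, 32 (period 6).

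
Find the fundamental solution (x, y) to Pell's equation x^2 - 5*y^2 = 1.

First expand sqrt(5) as a continued fraction. With x_i = (sqrt(5) + m_i)/d_i and (m_0, d_0) = (0, 1): a_0 = floor(sqrt(5)) = 2, since 2^2 = 4 <= 5 < 9 = 3^2.
Iterate m_{i+1} = d_i*a_i - m_i, d_{i+1} = (5 - m_{i+1}^2)/d_i, a_{i+1} = floor((a_0 + m_{i+1})/d_{i+1}):
  m_1 = 1*2 - 0 = 2, d_1 = (5 - 2^2)/1 = 1/1 = 1, a_1 = floor((2 + 2)/1) = 4.
  m_2 = 1*4 - 2 = 2, d_2 = (5 - 2^2)/1 = 1/1 = 1: (m_2, d_2) = (m_1, d_1) = (2, 1), so from here the quotient a_1 repeats; the period length is 1.
So sqrt(5) = [2; (4)] with period length k = 1.
k is odd, so (p_{k-1}, q_{k-1}) only solves x^2 - 5y^2 = -1 and the fundamental solution of x^2 - 5y^2 = 1 is (p_{2k-1}, q_{2k-1}) = (p_1, q_1); compute convergents through index 1, running through the period twice.
Convergents (p_i = a_i*p_{i-1} + p_{i-2}, q_i = a_i*q_{i-1} + q_{i-2} with p_{-2}=0, p_{-1}=1, q_{-2}=1, q_{-1}=0):
  i=0: a_0=2, p_0 = 2*1 + 0 = 2, q_0 = 2*0 + 1 = 1.
  i=1: a_1=4, p_1 = 4*2 + 1 = 9, q_1 = 4*1 + 0 = 4.
Indeed p_0^2 - 5*q_0^2 = 4 - 5 = -1, not +1.
Check: 9^2 - 5*4^2 = 81 - 80 = 1, so (x, y) = (9, 4) solves the equation, and by the theorem it is the least positive solution.

(x, y) = (9, 4)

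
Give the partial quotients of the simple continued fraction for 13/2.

Run the Euclidean algorithm on 13 and 2; the successive quotients are the partial quotients a_0, a_1, ... (each step inverts the fractional part left over by the previous one):
  13 = 6*2 + 1, so a_0 = 6.
  2 = 2*1 + 0, so a_1 = 2.
The remainder reaches 0 after 2 divisions, so the expansion has 2 partial quotients, read off in order.

[6; 2]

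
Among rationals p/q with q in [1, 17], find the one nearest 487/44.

166/15

Expand x = 487/44 as a continued fraction with the Euclidean algorithm:
  487 = 11*44 + 3, so a_0 = 11.
  44 = 14*3 + 2, so a_1 = 14.
  3 = 1*2 + 1, so a_2 = 1.
  2 = 2*1 + 0, so a_3 = 2.
so x = [11; 14, 1, 2].
Convergents (p_i = a_i*p_{i-1} + p_{i-2}, q_i = a_i*q_{i-1} + q_{i-2} with p_{-2}=0, p_{-1}=1, q_{-2}=1, q_{-1}=0), until the denominator exceeds 17:
  i=0: a_0=11, p_0 = 11*1 + 0 = 11, q_0 = 11*0 + 1 = 1.
  i=1: a_1=14, p_1 = 14*11 + 1 = 155, q_1 = 14*1 + 0 = 14.
  i=2: a_2=1, p_2 = 1*155 + 11 = 166, q_2 = 1*14 + 1 = 15.
  i=3: a_3=2, p_3 = 2*166 + 155 = 487, q_3 = 2*15 + 14 = 44.
q_3 = 44 > 17, so the last convergent with denominator <= 17 is p_2/q_2 = 166/15.
The closest fraction with denominator <= 17 is either p_2/q_2 or the intermediate fraction (k*p_2 + p_1)/(k*q_2 + q_1) with the largest k >= 1 whose denominator stays <= 17; these approach x as k grows, and every other convergent or intermediate fraction in range is farther away.
Largest k: floor((17 - q_1)/q_2) = floor((17 - 14)/15) = 0.
Since k = 0, no intermediate fraction beyond p_2/q_2 has denominator <= 17, so the convergent 166/15 is the closest (its error is |487*15 - 166*44|/(44*15) = 1/660).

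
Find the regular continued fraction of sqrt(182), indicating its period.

Write x_i = (sqrt(182) + m_i)/d_i with (m_0, d_0) = (0, 1). a_0 = floor(sqrt(182)) = 13, since 13^2 = 169 <= 182 < 196 = 14^2.
Iterate m_{i+1} = d_i*a_i - m_i, d_{i+1} = (182 - m_{i+1}^2)/d_i, a_{i+1} = floor((a_0 + m_{i+1})/d_{i+1}):
  m_1 = 1*13 - 0 = 13, d_1 = (182 - 13^2)/1 = 13/1 = 13, a_1 = floor((13 + 13)/13) = 2.
  m_2 = 13*2 - 13 = 13, d_2 = (182 - 13^2)/13 = 13/13 = 1, a_2 = floor((13 + 13)/1) = 26.
  m_3 = 1*26 - 13 = 13, d_3 = (182 - 13^2)/1 = 13/1 = 13: (m_3, d_3) = (m_1, d_1) = (13, 13), so from here the quotients repeat a_1, a_2; the period length is 2.
Hence the expansion of sqrt(182) is a_0 = 13 followed by the repeating block 2, 26 (period 2).

[13; (2, 26)]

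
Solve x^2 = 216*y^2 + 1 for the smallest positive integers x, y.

(x, y) = (485, 33)

First expand sqrt(216) as a continued fraction. With x_i = (sqrt(216) + m_i)/d_i and (m_0, d_0) = (0, 1): a_0 = floor(sqrt(216)) = 14, since 14^2 = 196 <= 216 < 225 = 15^2.
Iterate m_{i+1} = d_i*a_i - m_i, d_{i+1} = (216 - m_{i+1}^2)/d_i, a_{i+1} = floor((a_0 + m_{i+1})/d_{i+1}):
  m_1 = 1*14 - 0 = 14, d_1 = (216 - 14^2)/1 = 20/1 = 20, a_1 = floor((14 + 14)/20) = 1.
  m_2 = 20*1 - 14 = 6, d_2 = (216 - 6^2)/20 = 180/20 = 9, a_2 = floor((14 + 6)/9) = 2.
  m_3 = 9*2 - 6 = 12, d_3 = (216 - 12^2)/9 = 72/9 = 8, a_3 = floor((14 + 12)/8) = 3.
  m_4 = 8*3 - 12 = 12, d_4 = (216 - 12^2)/8 = 72/8 = 9, a_4 = floor((14 + 12)/9) = 2.
  m_5 = 9*2 - 12 = 6, d_5 = (216 - 6^2)/9 = 180/9 = 20, a_5 = floor((14 + 6)/20) = 1.
  m_6 = 20*1 - 6 = 14, d_6 = (216 - 14^2)/20 = 20/20 = 1, a_6 = floor((14 + 14)/1) = 28.
  m_7 = 1*28 - 14 = 14, d_7 = (216 - 14^2)/1 = 20/1 = 20: (m_7, d_7) = (m_1, d_1) = (14, 20), so from here the quotients repeat a_1, ..., a_6; the period length is 6.
So sqrt(216) = [14; (1, 2, 3, 2, 1, 28)] with period length k = 6.
k is even, so the fundamental solution of x^2 - 216y^2 = 1 is (p_{k-1}, q_{k-1}) = (p_5, q_5); compute convergents through index 5.
Convergents (p_i = a_i*p_{i-1} + p_{i-2}, q_i = a_i*q_{i-1} + q_{i-2} with p_{-2}=0, p_{-1}=1, q_{-2}=1, q_{-1}=0):
  i=0: a_0=14, p_0 = 14*1 + 0 = 14, q_0 = 14*0 + 1 = 1.
  i=1: a_1=1, p_1 = 1*14 + 1 = 15, q_1 = 1*1 + 0 = 1.
  i=2: a_2=2, p_2 = 2*15 + 14 = 44, q_2 = 2*1 + 1 = 3.
  i=3: a_3=3, p_3 = 3*44 + 15 = 147, q_3 = 3*3 + 1 = 10.
  i=4: a_4=2, p_4 = 2*147 + 44 = 338, q_4 = 2*10 + 3 = 23.
  i=5: a_5=1, p_5 = 1*338 + 147 = 485, q_5 = 1*23 + 10 = 33.
Check: 485^2 - 216*33^2 = 235225 - 235224 = 1, so (x, y) = (485, 33) solves the equation, and by the theorem it is the least positive solution.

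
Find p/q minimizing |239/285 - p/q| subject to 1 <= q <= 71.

Expand x = 239/285 as a continued fraction with the Euclidean algorithm:
  239 = 0*285 + 239, so a_0 = 0.
  285 = 1*239 + 46, so a_1 = 1.
  239 = 5*46 + 9, so a_2 = 5.
  46 = 5*9 + 1, so a_3 = 5.
  9 = 9*1 + 0, so a_4 = 9.
so x = [0; 1, 5, 5, 9].
Convergents (p_i = a_i*p_{i-1} + p_{i-2}, q_i = a_i*q_{i-1} + q_{i-2} with p_{-2}=0, p_{-1}=1, q_{-2}=1, q_{-1}=0), until the denominator exceeds 71:
  i=0: a_0=0, p_0 = 0*1 + 0 = 0, q_0 = 0*0 + 1 = 1.
  i=1: a_1=1, p_1 = 1*0 + 1 = 1, q_1 = 1*1 + 0 = 1.
  i=2: a_2=5, p_2 = 5*1 + 0 = 5, q_2 = 5*1 + 1 = 6.
  i=3: a_3=5, p_3 = 5*5 + 1 = 26, q_3 = 5*6 + 1 = 31.
  i=4: a_4=9, p_4 = 9*26 + 5 = 239, q_4 = 9*31 + 6 = 285.
q_4 = 285 > 71, so the last convergent with denominator <= 71 is p_3/q_3 = 26/31.
The closest fraction with denominator <= 71 is either p_3/q_3 or the intermediate fraction (k*p_3 + p_2)/(k*q_3 + q_2) with the largest k >= 1 whose denominator stays <= 71; these approach x as k grows, and every other convergent or intermediate fraction in range is farther away.
Largest k: floor((71 - q_2)/q_3) = floor((71 - 6)/31) = 2.
That gives (2*26 + 5)/(2*31 + 6) = 57/68.
Compare the errors: |x - 26/31| = |239*31 - 26*285|/(285*31) = 1/8835, and |x - 57/68| = |239*68 - 57*285|/(285*68) = 7/19380.
Cross-multiplying, 1*19380 = 19380 < 61845 = 7*8835, so 1/8835 is smaller: the convergent 26/31 is closer to x than 57/68.

26/31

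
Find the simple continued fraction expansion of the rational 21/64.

[0; 3, 21]

Run the Euclidean algorithm on 21 and 64; the successive quotients are the partial quotients a_0, a_1, ... (each step inverts the fractional part left over by the previous one):
  21 = 0*64 + 21, so a_0 = 0.
  64 = 3*21 + 1, so a_1 = 3.
  21 = 21*1 + 0, so a_2 = 21.
The remainder reaches 0 after 3 divisions, so the expansion has 3 partial quotients, read off in order.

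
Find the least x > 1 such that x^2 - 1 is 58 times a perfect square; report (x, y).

First expand sqrt(58) as a continued fraction. With x_i = (sqrt(58) + m_i)/d_i and (m_0, d_0) = (0, 1): a_0 = floor(sqrt(58)) = 7, since 7^2 = 49 <= 58 < 64 = 8^2.
Iterate m_{i+1} = d_i*a_i - m_i, d_{i+1} = (58 - m_{i+1}^2)/d_i, a_{i+1} = floor((a_0 + m_{i+1})/d_{i+1}):
  m_1 = 1*7 - 0 = 7, d_1 = (58 - 7^2)/1 = 9/1 = 9, a_1 = floor((7 + 7)/9) = 1.
  m_2 = 9*1 - 7 = 2, d_2 = (58 - 2^2)/9 = 54/9 = 6, a_2 = floor((7 + 2)/6) = 1.
  m_3 = 6*1 - 2 = 4, d_3 = (58 - 4^2)/6 = 42/6 = 7, a_3 = floor((7 + 4)/7) = 1.
  m_4 = 7*1 - 4 = 3, d_4 = (58 - 3^2)/7 = 49/7 = 7, a_4 = floor((7 + 3)/7) = 1.
  m_5 = 7*1 - 3 = 4, d_5 = (58 - 4^2)/7 = 42/7 = 6, a_5 = floor((7 + 4)/6) = 1.
  m_6 = 6*1 - 4 = 2, d_6 = (58 - 2^2)/6 = 54/6 = 9, a_6 = floor((7 + 2)/9) = 1.
  m_7 = 9*1 - 2 = 7, d_7 = (58 - 7^2)/9 = 9/9 = 1, a_7 = floor((7 + 7)/1) = 14.
  m_8 = 1*14 - 7 = 7, d_8 = (58 - 7^2)/1 = 9/1 = 9: (m_8, d_8) = (m_1, d_1) = (7, 9), so from here the quotients repeat a_1, ..., a_7; the period length is 7.
So sqrt(58) = [7; (1, 1, 1, 1, 1, 1, 14)] with period length k = 7.
k is odd, so (p_{k-1}, q_{k-1}) only solves x^2 - 58y^2 = -1 and the fundamental solution of x^2 - 58y^2 = 1 is (p_{2k-1}, q_{2k-1}) = (p_13, q_13); compute convergents through index 13, running through the period twice.
Convergents (p_i = a_i*p_{i-1} + p_{i-2}, q_i = a_i*q_{i-1} + q_{i-2} with p_{-2}=0, p_{-1}=1, q_{-2}=1, q_{-1}=0):
  i=0: a_0=7, p_0 = 7*1 + 0 = 7, q_0 = 7*0 + 1 = 1.
  i=1: a_1=1, p_1 = 1*7 + 1 = 8, q_1 = 1*1 + 0 = 1.
  i=2: a_2=1, p_2 = 1*8 + 7 = 15, q_2 = 1*1 + 1 = 2.
  i=3: a_3=1, p_3 = 1*15 + 8 = 23, q_3 = 1*2 + 1 = 3.
  i=4: a_4=1, p_4 = 1*23 + 15 = 38, q_4 = 1*3 + 2 = 5.
  i=5: a_5=1, p_5 = 1*38 + 23 = 61, q_5 = 1*5 + 3 = 8.
  i=6: a_6=1, p_6 = 1*61 + 38 = 99, q_6 = 1*8 + 5 = 13.
  i=7: a_7=14, p_7 = 14*99 + 61 = 1447, q_7 = 14*13 + 8 = 190.
  i=8: a_8=1, p_8 = 1*1447 + 99 = 1546, q_8 = 1*190 + 13 = 203.
  i=9: a_9=1, p_9 = 1*1546 + 1447 = 2993, q_9 = 1*203 + 190 = 393.
  i=10: a_10=1, p_10 = 1*2993 + 1546 = 4539, q_10 = 1*393 + 203 = 596.
  i=11: a_11=1, p_11 = 1*4539 + 2993 = 7532, q_11 = 1*596 + 393 = 989.
  i=12: a_12=1, p_12 = 1*7532 + 4539 = 12071, q_12 = 1*989 + 596 = 1585.
  i=13: a_13=1, p_13 = 1*12071 + 7532 = 19603, q_13 = 1*1585 + 989 = 2574.
Indeed p_6^2 - 58*q_6^2 = 9801 - 9802 = -1, not +1.
Check: 19603^2 - 58*2574^2 = 384277609 - 384277608 = 1, so (x, y) = (19603, 2574) solves the equation, and by the theorem it is the least positive solution.

(x, y) = (19603, 2574)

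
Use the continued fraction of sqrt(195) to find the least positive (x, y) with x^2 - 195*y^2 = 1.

First expand sqrt(195) as a continued fraction. With x_i = (sqrt(195) + m_i)/d_i and (m_0, d_0) = (0, 1): a_0 = floor(sqrt(195)) = 13, since 13^2 = 169 <= 195 < 196 = 14^2.
Iterate m_{i+1} = d_i*a_i - m_i, d_{i+1} = (195 - m_{i+1}^2)/d_i, a_{i+1} = floor((a_0 + m_{i+1})/d_{i+1}):
  m_1 = 1*13 - 0 = 13, d_1 = (195 - 13^2)/1 = 26/1 = 26, a_1 = floor((13 + 13)/26) = 1.
  m_2 = 26*1 - 13 = 13, d_2 = (195 - 13^2)/26 = 26/26 = 1, a_2 = floor((13 + 13)/1) = 26.
  m_3 = 1*26 - 13 = 13, d_3 = (195 - 13^2)/1 = 26/1 = 26: (m_3, d_3) = (m_1, d_1) = (13, 26), so from here the quotients repeat a_1, a_2; the period length is 2.
So sqrt(195) = [13; (1, 26)] with period length k = 2.
k is even, so the fundamental solution of x^2 - 195y^2 = 1 is (p_{k-1}, q_{k-1}) = (p_1, q_1); compute convergents through index 1.
Convergents (p_i = a_i*p_{i-1} + p_{i-2}, q_i = a_i*q_{i-1} + q_{i-2} with p_{-2}=0, p_{-1}=1, q_{-2}=1, q_{-1}=0):
  i=0: a_0=13, p_0 = 13*1 + 0 = 13, q_0 = 13*0 + 1 = 1.
  i=1: a_1=1, p_1 = 1*13 + 1 = 14, q_1 = 1*1 + 0 = 1.
Check: 14^2 - 195*1^2 = 196 - 195 = 1, so (x, y) = (14, 1) solves the equation, and by the theorem it is the least positive solution.

(x, y) = (14, 1)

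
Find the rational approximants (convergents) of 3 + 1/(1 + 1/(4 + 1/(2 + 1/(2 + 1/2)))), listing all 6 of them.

Using the convergent recurrence p_i = a_i*p_{i-1} + p_{i-2}, q_i = a_i*q_{i-1} + q_{i-2} with p_{-2}=0, p_{-1}=1, q_{-2}=1, q_{-1}=0:
  i=0: a_0=3, p_0 = 3*1 + 0 = 3, q_0 = 3*0 + 1 = 1.
  i=1: a_1=1, p_1 = 1*3 + 1 = 4, q_1 = 1*1 + 0 = 1.
  i=2: a_2=4, p_2 = 4*4 + 3 = 19, q_2 = 4*1 + 1 = 5.
  i=3: a_3=2, p_3 = 2*19 + 4 = 42, q_3 = 2*5 + 1 = 11.
  i=4: a_4=2, p_4 = 2*42 + 19 = 103, q_4 = 2*11 + 5 = 27.
  i=5: a_5=2, p_5 = 2*103 + 42 = 248, q_5 = 2*27 + 11 = 65.

3/1, 4/1, 19/5, 42/11, 103/27, 248/65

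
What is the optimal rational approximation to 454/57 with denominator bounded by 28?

Expand x = 454/57 as a continued fraction with the Euclidean algorithm:
  454 = 7*57 + 55, so a_0 = 7.
  57 = 1*55 + 2, so a_1 = 1.
  55 = 27*2 + 1, so a_2 = 27.
  2 = 2*1 + 0, so a_3 = 2.
so x = [7; 1, 27, 2].
Convergents (p_i = a_i*p_{i-1} + p_{i-2}, q_i = a_i*q_{i-1} + q_{i-2} with p_{-2}=0, p_{-1}=1, q_{-2}=1, q_{-1}=0), until the denominator exceeds 28:
  i=0: a_0=7, p_0 = 7*1 + 0 = 7, q_0 = 7*0 + 1 = 1.
  i=1: a_1=1, p_1 = 1*7 + 1 = 8, q_1 = 1*1 + 0 = 1.
  i=2: a_2=27, p_2 = 27*8 + 7 = 223, q_2 = 27*1 + 1 = 28.
  i=3: a_3=2, p_3 = 2*223 + 8 = 454, q_3 = 2*28 + 1 = 57.
q_3 = 57 > 28, so the last convergent with denominator <= 28 is p_2/q_2 = 223/28.
The closest fraction with denominator <= 28 is either p_2/q_2 or the intermediate fraction (k*p_2 + p_1)/(k*q_2 + q_1) with the largest k >= 1 whose denominator stays <= 28; these approach x as k grows, and every other convergent or intermediate fraction in range is farther away.
Largest k: floor((28 - q_1)/q_2) = floor((28 - 1)/28) = 0.
Since k = 0, no intermediate fraction beyond p_2/q_2 has denominator <= 28, so the convergent 223/28 is the closest (its error is |454*28 - 223*57|/(57*28) = 1/1596).

223/28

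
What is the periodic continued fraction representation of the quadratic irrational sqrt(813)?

[28; (1, 1, 18, 1, 1, 56)]

Write x_i = (sqrt(813) + m_i)/d_i with (m_0, d_0) = (0, 1). a_0 = floor(sqrt(813)) = 28, since 28^2 = 784 <= 813 < 841 = 29^2.
Iterate m_{i+1} = d_i*a_i - m_i, d_{i+1} = (813 - m_{i+1}^2)/d_i, a_{i+1} = floor((a_0 + m_{i+1})/d_{i+1}):
  m_1 = 1*28 - 0 = 28, d_1 = (813 - 28^2)/1 = 29/1 = 29, a_1 = floor((28 + 28)/29) = 1.
  m_2 = 29*1 - 28 = 1, d_2 = (813 - 1^2)/29 = 812/29 = 28, a_2 = floor((28 + 1)/28) = 1.
  m_3 = 28*1 - 1 = 27, d_3 = (813 - 27^2)/28 = 84/28 = 3, a_3 = floor((28 + 27)/3) = 18.
  m_4 = 3*18 - 27 = 27, d_4 = (813 - 27^2)/3 = 84/3 = 28, a_4 = floor((28 + 27)/28) = 1.
  m_5 = 28*1 - 27 = 1, d_5 = (813 - 1^2)/28 = 812/28 = 29, a_5 = floor((28 + 1)/29) = 1.
  m_6 = 29*1 - 1 = 28, d_6 = (813 - 28^2)/29 = 29/29 = 1, a_6 = floor((28 + 28)/1) = 56.
  m_7 = 1*56 - 28 = 28, d_7 = (813 - 28^2)/1 = 29/1 = 29: (m_7, d_7) = (m_1, d_1) = (28, 29), so from here the quotients repeat a_1, ..., a_6; the period length is 6.
Hence the expansion of sqrt(813) is a_0 = 28 followed by the repeating block 1, 1, 18, 1, 1, 56 (period 6).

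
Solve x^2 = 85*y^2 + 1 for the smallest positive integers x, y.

(x, y) = (285769, 30996)

First expand sqrt(85) as a continued fraction. With x_i = (sqrt(85) + m_i)/d_i and (m_0, d_0) = (0, 1): a_0 = floor(sqrt(85)) = 9, since 9^2 = 81 <= 85 < 100 = 10^2.
Iterate m_{i+1} = d_i*a_i - m_i, d_{i+1} = (85 - m_{i+1}^2)/d_i, a_{i+1} = floor((a_0 + m_{i+1})/d_{i+1}):
  m_1 = 1*9 - 0 = 9, d_1 = (85 - 9^2)/1 = 4/1 = 4, a_1 = floor((9 + 9)/4) = 4.
  m_2 = 4*4 - 9 = 7, d_2 = (85 - 7^2)/4 = 36/4 = 9, a_2 = floor((9 + 7)/9) = 1.
  m_3 = 9*1 - 7 = 2, d_3 = (85 - 2^2)/9 = 81/9 = 9, a_3 = floor((9 + 2)/9) = 1.
  m_4 = 9*1 - 2 = 7, d_4 = (85 - 7^2)/9 = 36/9 = 4, a_4 = floor((9 + 7)/4) = 4.
  m_5 = 4*4 - 7 = 9, d_5 = (85 - 9^2)/4 = 4/4 = 1, a_5 = floor((9 + 9)/1) = 18.
  m_6 = 1*18 - 9 = 9, d_6 = (85 - 9^2)/1 = 4/1 = 4: (m_6, d_6) = (m_1, d_1) = (9, 4), so from here the quotients repeat a_1, ..., a_5; the period length is 5.
So sqrt(85) = [9; (4, 1, 1, 4, 18)] with period length k = 5.
k is odd, so (p_{k-1}, q_{k-1}) only solves x^2 - 85y^2 = -1 and the fundamental solution of x^2 - 85y^2 = 1 is (p_{2k-1}, q_{2k-1}) = (p_9, q_9); compute convergents through index 9, running through the period twice.
Convergents (p_i = a_i*p_{i-1} + p_{i-2}, q_i = a_i*q_{i-1} + q_{i-2} with p_{-2}=0, p_{-1}=1, q_{-2}=1, q_{-1}=0):
  i=0: a_0=9, p_0 = 9*1 + 0 = 9, q_0 = 9*0 + 1 = 1.
  i=1: a_1=4, p_1 = 4*9 + 1 = 37, q_1 = 4*1 + 0 = 4.
  i=2: a_2=1, p_2 = 1*37 + 9 = 46, q_2 = 1*4 + 1 = 5.
  i=3: a_3=1, p_3 = 1*46 + 37 = 83, q_3 = 1*5 + 4 = 9.
  i=4: a_4=4, p_4 = 4*83 + 46 = 378, q_4 = 4*9 + 5 = 41.
  i=5: a_5=18, p_5 = 18*378 + 83 = 6887, q_5 = 18*41 + 9 = 747.
  i=6: a_6=4, p_6 = 4*6887 + 378 = 27926, q_6 = 4*747 + 41 = 3029.
  i=7: a_7=1, p_7 = 1*27926 + 6887 = 34813, q_7 = 1*3029 + 747 = 3776.
  i=8: a_8=1, p_8 = 1*34813 + 27926 = 62739, q_8 = 1*3776 + 3029 = 6805.
  i=9: a_9=4, p_9 = 4*62739 + 34813 = 285769, q_9 = 4*6805 + 3776 = 30996.
Indeed p_4^2 - 85*q_4^2 = 142884 - 142885 = -1, not +1.
Check: 285769^2 - 85*30996^2 = 81663921361 - 81663921360 = 1, so (x, y) = (285769, 30996) solves the equation, and by the theorem it is the least positive solution.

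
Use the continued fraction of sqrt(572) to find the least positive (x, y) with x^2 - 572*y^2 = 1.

First expand sqrt(572) as a continued fraction. With x_i = (sqrt(572) + m_i)/d_i and (m_0, d_0) = (0, 1): a_0 = floor(sqrt(572)) = 23, since 23^2 = 529 <= 572 < 576 = 24^2.
Iterate m_{i+1} = d_i*a_i - m_i, d_{i+1} = (572 - m_{i+1}^2)/d_i, a_{i+1} = floor((a_0 + m_{i+1})/d_{i+1}):
  m_1 = 1*23 - 0 = 23, d_1 = (572 - 23^2)/1 = 43/1 = 43, a_1 = floor((23 + 23)/43) = 1.
  m_2 = 43*1 - 23 = 20, d_2 = (572 - 20^2)/43 = 172/43 = 4, a_2 = floor((23 + 20)/4) = 10.
  m_3 = 4*10 - 20 = 20, d_3 = (572 - 20^2)/4 = 172/4 = 43, a_3 = floor((23 + 20)/43) = 1.
  m_4 = 43*1 - 20 = 23, d_4 = (572 - 23^2)/43 = 43/43 = 1, a_4 = floor((23 + 23)/1) = 46.
  m_5 = 1*46 - 23 = 23, d_5 = (572 - 23^2)/1 = 43/1 = 43: (m_5, d_5) = (m_1, d_1) = (23, 43), so from here the quotients repeat a_1, ..., a_4; the period length is 4.
So sqrt(572) = [23; (1, 10, 1, 46)] with period length k = 4.
k is even, so the fundamental solution of x^2 - 572y^2 = 1 is (p_{k-1}, q_{k-1}) = (p_3, q_3); compute convergents through index 3.
Convergents (p_i = a_i*p_{i-1} + p_{i-2}, q_i = a_i*q_{i-1} + q_{i-2} with p_{-2}=0, p_{-1}=1, q_{-2}=1, q_{-1}=0):
  i=0: a_0=23, p_0 = 23*1 + 0 = 23, q_0 = 23*0 + 1 = 1.
  i=1: a_1=1, p_1 = 1*23 + 1 = 24, q_1 = 1*1 + 0 = 1.
  i=2: a_2=10, p_2 = 10*24 + 23 = 263, q_2 = 10*1 + 1 = 11.
  i=3: a_3=1, p_3 = 1*263 + 24 = 287, q_3 = 1*11 + 1 = 12.
Check: 287^2 - 572*12^2 = 82369 - 82368 = 1, so (x, y) = (287, 12) solves the equation, and by the theorem it is the least positive solution.

(x, y) = (287, 12)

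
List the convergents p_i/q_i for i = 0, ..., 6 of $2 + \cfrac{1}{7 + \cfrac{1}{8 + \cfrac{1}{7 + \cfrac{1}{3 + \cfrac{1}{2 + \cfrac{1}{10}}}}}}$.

Using the convergent recurrence p_i = a_i*p_{i-1} + p_{i-2}, q_i = a_i*q_{i-1} + q_{i-2} with p_{-2}=0, p_{-1}=1, q_{-2}=1, q_{-1}=0:
  i=0: a_0=2, p_0 = 2*1 + 0 = 2, q_0 = 2*0 + 1 = 1.
  i=1: a_1=7, p_1 = 7*2 + 1 = 15, q_1 = 7*1 + 0 = 7.
  i=2: a_2=8, p_2 = 8*15 + 2 = 122, q_2 = 8*7 + 1 = 57.
  i=3: a_3=7, p_3 = 7*122 + 15 = 869, q_3 = 7*57 + 7 = 406.
  i=4: a_4=3, p_4 = 3*869 + 122 = 2729, q_4 = 3*406 + 57 = 1275.
  i=5: a_5=2, p_5 = 2*2729 + 869 = 6327, q_5 = 2*1275 + 406 = 2956.
  i=6: a_6=10, p_6 = 10*6327 + 2729 = 65999, q_6 = 10*2956 + 1275 = 30835.

2/1, 15/7, 122/57, 869/406, 2729/1275, 6327/2956, 65999/30835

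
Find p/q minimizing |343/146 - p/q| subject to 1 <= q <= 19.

Expand x = 343/146 as a continued fraction with the Euclidean algorithm:
  343 = 2*146 + 51, so a_0 = 2.
  146 = 2*51 + 44, so a_1 = 2.
  51 = 1*44 + 7, so a_2 = 1.
  44 = 6*7 + 2, so a_3 = 6.
  7 = 3*2 + 1, so a_4 = 3.
  2 = 2*1 + 0, so a_5 = 2.
so x = [2; 2, 1, 6, 3, 2].
Convergents (p_i = a_i*p_{i-1} + p_{i-2}, q_i = a_i*q_{i-1} + q_{i-2} with p_{-2}=0, p_{-1}=1, q_{-2}=1, q_{-1}=0), until the denominator exceeds 19:
  i=0: a_0=2, p_0 = 2*1 + 0 = 2, q_0 = 2*0 + 1 = 1.
  i=1: a_1=2, p_1 = 2*2 + 1 = 5, q_1 = 2*1 + 0 = 2.
  i=2: a_2=1, p_2 = 1*5 + 2 = 7, q_2 = 1*2 + 1 = 3.
  i=3: a_3=6, p_3 = 6*7 + 5 = 47, q_3 = 6*3 + 2 = 20.
q_3 = 20 > 19, so the last convergent with denominator <= 19 is p_2/q_2 = 7/3.
The closest fraction with denominator <= 19 is either p_2/q_2 or the intermediate fraction (k*p_2 + p_1)/(k*q_2 + q_1) with the largest k >= 1 whose denominator stays <= 19; these approach x as k grows, and every other convergent or intermediate fraction in range is farther away.
Largest k: floor((19 - q_1)/q_2) = floor((19 - 2)/3) = 5.
That gives (5*7 + 5)/(5*3 + 2) = 40/17.
Compare the errors: |x - 7/3| = |343*3 - 7*146|/(146*3) = 7/438, and |x - 40/17| = |343*17 - 40*146|/(146*17) = 9/2482.
Cross-multiplying, 9*438 = 3942 < 17374 = 7*2482, so 9/2482 is smaller: the intermediate fraction 40/17 is closer to x than 7/3.

40/17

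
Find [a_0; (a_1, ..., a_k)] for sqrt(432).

Write x_i = (sqrt(432) + m_i)/d_i with (m_0, d_0) = (0, 1). a_0 = floor(sqrt(432)) = 20, since 20^2 = 400 <= 432 < 441 = 21^2.
Iterate m_{i+1} = d_i*a_i - m_i, d_{i+1} = (432 - m_{i+1}^2)/d_i, a_{i+1} = floor((a_0 + m_{i+1})/d_{i+1}):
  m_1 = 1*20 - 0 = 20, d_1 = (432 - 20^2)/1 = 32/1 = 32, a_1 = floor((20 + 20)/32) = 1.
  m_2 = 32*1 - 20 = 12, d_2 = (432 - 12^2)/32 = 288/32 = 9, a_2 = floor((20 + 12)/9) = 3.
  m_3 = 9*3 - 12 = 15, d_3 = (432 - 15^2)/9 = 207/9 = 23, a_3 = floor((20 + 15)/23) = 1.
  m_4 = 23*1 - 15 = 8, d_4 = (432 - 8^2)/23 = 368/23 = 16, a_4 = floor((20 + 8)/16) = 1.
  m_5 = 16*1 - 8 = 8, d_5 = (432 - 8^2)/16 = 368/16 = 23, a_5 = floor((20 + 8)/23) = 1.
  m_6 = 23*1 - 8 = 15, d_6 = (432 - 15^2)/23 = 207/23 = 9, a_6 = floor((20 + 15)/9) = 3.
  m_7 = 9*3 - 15 = 12, d_7 = (432 - 12^2)/9 = 288/9 = 32, a_7 = floor((20 + 12)/32) = 1.
  m_8 = 32*1 - 12 = 20, d_8 = (432 - 20^2)/32 = 32/32 = 1, a_8 = floor((20 + 20)/1) = 40.
  m_9 = 1*40 - 20 = 20, d_9 = (432 - 20^2)/1 = 32/1 = 32: (m_9, d_9) = (m_1, d_1) = (20, 32), so from here the quotients repeat a_1, ..., a_8; the period length is 8.
Hence the expansion of sqrt(432) is a_0 = 20 followed by the repeating block 1, 3, 1, 1, 1, 3, 1, 40 (period 8).

[20; (1, 3, 1, 1, 1, 3, 1, 40)]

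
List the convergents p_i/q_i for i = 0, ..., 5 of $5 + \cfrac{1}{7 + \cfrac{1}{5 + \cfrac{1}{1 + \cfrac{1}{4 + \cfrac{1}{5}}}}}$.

Using the convergent recurrence p_i = a_i*p_{i-1} + p_{i-2}, q_i = a_i*q_{i-1} + q_{i-2} with p_{-2}=0, p_{-1}=1, q_{-2}=1, q_{-1}=0:
  i=0: a_0=5, p_0 = 5*1 + 0 = 5, q_0 = 5*0 + 1 = 1.
  i=1: a_1=7, p_1 = 7*5 + 1 = 36, q_1 = 7*1 + 0 = 7.
  i=2: a_2=5, p_2 = 5*36 + 5 = 185, q_2 = 5*7 + 1 = 36.
  i=3: a_3=1, p_3 = 1*185 + 36 = 221, q_3 = 1*36 + 7 = 43.
  i=4: a_4=4, p_4 = 4*221 + 185 = 1069, q_4 = 4*43 + 36 = 208.
  i=5: a_5=5, p_5 = 5*1069 + 221 = 5566, q_5 = 5*208 + 43 = 1083.

5/1, 36/7, 185/36, 221/43, 1069/208, 5566/1083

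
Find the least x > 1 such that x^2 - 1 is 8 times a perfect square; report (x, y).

(x, y) = (3, 1)

First expand sqrt(8) as a continued fraction. With x_i = (sqrt(8) + m_i)/d_i and (m_0, d_0) = (0, 1): a_0 = floor(sqrt(8)) = 2, since 2^2 = 4 <= 8 < 9 = 3^2.
Iterate m_{i+1} = d_i*a_i - m_i, d_{i+1} = (8 - m_{i+1}^2)/d_i, a_{i+1} = floor((a_0 + m_{i+1})/d_{i+1}):
  m_1 = 1*2 - 0 = 2, d_1 = (8 - 2^2)/1 = 4/1 = 4, a_1 = floor((2 + 2)/4) = 1.
  m_2 = 4*1 - 2 = 2, d_2 = (8 - 2^2)/4 = 4/4 = 1, a_2 = floor((2 + 2)/1) = 4.
  m_3 = 1*4 - 2 = 2, d_3 = (8 - 2^2)/1 = 4/1 = 4: (m_3, d_3) = (m_1, d_1) = (2, 4), so from here the quotients repeat a_1, a_2; the period length is 2.
So sqrt(8) = [2; (1, 4)] with period length k = 2.
k is even, so the fundamental solution of x^2 - 8y^2 = 1 is (p_{k-1}, q_{k-1}) = (p_1, q_1); compute convergents through index 1.
Convergents (p_i = a_i*p_{i-1} + p_{i-2}, q_i = a_i*q_{i-1} + q_{i-2} with p_{-2}=0, p_{-1}=1, q_{-2}=1, q_{-1}=0):
  i=0: a_0=2, p_0 = 2*1 + 0 = 2, q_0 = 2*0 + 1 = 1.
  i=1: a_1=1, p_1 = 1*2 + 1 = 3, q_1 = 1*1 + 0 = 1.
Check: 3^2 - 8*1^2 = 9 - 8 = 1, so (x, y) = (3, 1) solves the equation, and by the theorem it is the least positive solution.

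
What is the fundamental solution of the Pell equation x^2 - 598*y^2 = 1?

First expand sqrt(598) as a continued fraction. With x_i = (sqrt(598) + m_i)/d_i and (m_0, d_0) = (0, 1): a_0 = floor(sqrt(598)) = 24, since 24^2 = 576 <= 598 < 625 = 25^2.
Iterate m_{i+1} = d_i*a_i - m_i, d_{i+1} = (598 - m_{i+1}^2)/d_i, a_{i+1} = floor((a_0 + m_{i+1})/d_{i+1}):
  m_1 = 1*24 - 0 = 24, d_1 = (598 - 24^2)/1 = 22/1 = 22, a_1 = floor((24 + 24)/22) = 2.
  m_2 = 22*2 - 24 = 20, d_2 = (598 - 20^2)/22 = 198/22 = 9, a_2 = floor((24 + 20)/9) = 4.
  m_3 = 9*4 - 20 = 16, d_3 = (598 - 16^2)/9 = 342/9 = 38, a_3 = floor((24 + 16)/38) = 1.
  m_4 = 38*1 - 16 = 22, d_4 = (598 - 22^2)/38 = 114/38 = 3, a_4 = floor((24 + 22)/3) = 15.
  m_5 = 3*15 - 22 = 23, d_5 = (598 - 23^2)/3 = 69/3 = 23, a_5 = floor((24 + 23)/23) = 2.
  m_6 = 23*2 - 23 = 23, d_6 = (598 - 23^2)/23 = 69/23 = 3, a_6 = floor((24 + 23)/3) = 15.
  m_7 = 3*15 - 23 = 22, d_7 = (598 - 22^2)/3 = 114/3 = 38, a_7 = floor((24 + 22)/38) = 1.
  m_8 = 38*1 - 22 = 16, d_8 = (598 - 16^2)/38 = 342/38 = 9, a_8 = floor((24 + 16)/9) = 4.
  m_9 = 9*4 - 16 = 20, d_9 = (598 - 20^2)/9 = 198/9 = 22, a_9 = floor((24 + 20)/22) = 2.
  m_10 = 22*2 - 20 = 24, d_10 = (598 - 24^2)/22 = 22/22 = 1, a_10 = floor((24 + 24)/1) = 48.
  m_11 = 1*48 - 24 = 24, d_11 = (598 - 24^2)/1 = 22/1 = 22: (m_11, d_11) = (m_1, d_1) = (24, 22), so from here the quotients repeat a_1, ..., a_10; the period length is 10.
So sqrt(598) = [24; (2, 4, 1, 15, 2, 15, 1, 4, 2, 48)] with period length k = 10.
k is even, so the fundamental solution of x^2 - 598y^2 = 1 is (p_{k-1}, q_{k-1}) = (p_9, q_9); compute convergents through index 9.
Convergents (p_i = a_i*p_{i-1} + p_{i-2}, q_i = a_i*q_{i-1} + q_{i-2} with p_{-2}=0, p_{-1}=1, q_{-2}=1, q_{-1}=0):
  i=0: a_0=24, p_0 = 24*1 + 0 = 24, q_0 = 24*0 + 1 = 1.
  i=1: a_1=2, p_1 = 2*24 + 1 = 49, q_1 = 2*1 + 0 = 2.
  i=2: a_2=4, p_2 = 4*49 + 24 = 220, q_2 = 4*2 + 1 = 9.
  i=3: a_3=1, p_3 = 1*220 + 49 = 269, q_3 = 1*9 + 2 = 11.
  i=4: a_4=15, p_4 = 15*269 + 220 = 4255, q_4 = 15*11 + 9 = 174.
  i=5: a_5=2, p_5 = 2*4255 + 269 = 8779, q_5 = 2*174 + 11 = 359.
  i=6: a_6=15, p_6 = 15*8779 + 4255 = 135940, q_6 = 15*359 + 174 = 5559.
  i=7: a_7=1, p_7 = 1*135940 + 8779 = 144719, q_7 = 1*5559 + 359 = 5918.
  i=8: a_8=4, p_8 = 4*144719 + 135940 = 714816, q_8 = 4*5918 + 5559 = 29231.
  i=9: a_9=2, p_9 = 2*714816 + 144719 = 1574351, q_9 = 2*29231 + 5918 = 64380.
Check: 1574351^2 - 598*64380^2 = 2478581071201 - 2478581071200 = 1, so (x, y) = (1574351, 64380) solves the equation, and by the theorem it is the least positive solution.

(x, y) = (1574351, 64380)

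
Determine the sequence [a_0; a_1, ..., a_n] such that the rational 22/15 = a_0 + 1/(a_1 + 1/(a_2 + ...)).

Run the Euclidean algorithm on 22 and 15; the successive quotients are the partial quotients a_0, a_1, ... (each step inverts the fractional part left over by the previous one):
  22 = 1*15 + 7, so a_0 = 1.
  15 = 2*7 + 1, so a_1 = 2.
  7 = 7*1 + 0, so a_2 = 7.
The remainder reaches 0 after 3 divisions, so the expansion has 3 partial quotients, read off in order.

[1; 2, 7]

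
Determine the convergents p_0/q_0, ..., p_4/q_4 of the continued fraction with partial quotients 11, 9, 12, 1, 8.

11/1, 100/9, 1211/109, 1311/118, 11699/1053

Using the convergent recurrence p_i = a_i*p_{i-1} + p_{i-2}, q_i = a_i*q_{i-1} + q_{i-2} with p_{-2}=0, p_{-1}=1, q_{-2}=1, q_{-1}=0:
  i=0: a_0=11, p_0 = 11*1 + 0 = 11, q_0 = 11*0 + 1 = 1.
  i=1: a_1=9, p_1 = 9*11 + 1 = 100, q_1 = 9*1 + 0 = 9.
  i=2: a_2=12, p_2 = 12*100 + 11 = 1211, q_2 = 12*9 + 1 = 109.
  i=3: a_3=1, p_3 = 1*1211 + 100 = 1311, q_3 = 1*109 + 9 = 118.
  i=4: a_4=8, p_4 = 8*1311 + 1211 = 11699, q_4 = 8*118 + 109 = 1053.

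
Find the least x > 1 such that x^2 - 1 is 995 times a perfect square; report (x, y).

(x, y) = (8835999, 280120)

First expand sqrt(995) as a continued fraction. With x_i = (sqrt(995) + m_i)/d_i and (m_0, d_0) = (0, 1): a_0 = floor(sqrt(995)) = 31, since 31^2 = 961 <= 995 < 1024 = 32^2.
Iterate m_{i+1} = d_i*a_i - m_i, d_{i+1} = (995 - m_{i+1}^2)/d_i, a_{i+1} = floor((a_0 + m_{i+1})/d_{i+1}):
  m_1 = 1*31 - 0 = 31, d_1 = (995 - 31^2)/1 = 34/1 = 34, a_1 = floor((31 + 31)/34) = 1.
  m_2 = 34*1 - 31 = 3, d_2 = (995 - 3^2)/34 = 986/34 = 29, a_2 = floor((31 + 3)/29) = 1.
  m_3 = 29*1 - 3 = 26, d_3 = (995 - 26^2)/29 = 319/29 = 11, a_3 = floor((31 + 26)/11) = 5.
  m_4 = 11*5 - 26 = 29, d_4 = (995 - 29^2)/11 = 154/11 = 14, a_4 = floor((31 + 29)/14) = 4.
  m_5 = 14*4 - 29 = 27, d_5 = (995 - 27^2)/14 = 266/14 = 19, a_5 = floor((31 + 27)/19) = 3.
  m_6 = 19*3 - 27 = 30, d_6 = (995 - 30^2)/19 = 95/19 = 5, a_6 = floor((31 + 30)/5) = 12.
  m_7 = 5*12 - 30 = 30, d_7 = (995 - 30^2)/5 = 95/5 = 19, a_7 = floor((31 + 30)/19) = 3.
  m_8 = 19*3 - 30 = 27, d_8 = (995 - 27^2)/19 = 266/19 = 14, a_8 = floor((31 + 27)/14) = 4.
  m_9 = 14*4 - 27 = 29, d_9 = (995 - 29^2)/14 = 154/14 = 11, a_9 = floor((31 + 29)/11) = 5.
  m_10 = 11*5 - 29 = 26, d_10 = (995 - 26^2)/11 = 319/11 = 29, a_10 = floor((31 + 26)/29) = 1.
  m_11 = 29*1 - 26 = 3, d_11 = (995 - 3^2)/29 = 986/29 = 34, a_11 = floor((31 + 3)/34) = 1.
  m_12 = 34*1 - 3 = 31, d_12 = (995 - 31^2)/34 = 34/34 = 1, a_12 = floor((31 + 31)/1) = 62.
  m_13 = 1*62 - 31 = 31, d_13 = (995 - 31^2)/1 = 34/1 = 34: (m_13, d_13) = (m_1, d_1) = (31, 34), so from here the quotients repeat a_1, ..., a_12; the period length is 12.
So sqrt(995) = [31; (1, 1, 5, 4, 3, 12, 3, 4, 5, 1, 1, 62)] with period length k = 12.
k is even, so the fundamental solution of x^2 - 995y^2 = 1 is (p_{k-1}, q_{k-1}) = (p_11, q_11); compute convergents through index 11.
Convergents (p_i = a_i*p_{i-1} + p_{i-2}, q_i = a_i*q_{i-1} + q_{i-2} with p_{-2}=0, p_{-1}=1, q_{-2}=1, q_{-1}=0):
  i=0: a_0=31, p_0 = 31*1 + 0 = 31, q_0 = 31*0 + 1 = 1.
  i=1: a_1=1, p_1 = 1*31 + 1 = 32, q_1 = 1*1 + 0 = 1.
  i=2: a_2=1, p_2 = 1*32 + 31 = 63, q_2 = 1*1 + 1 = 2.
  i=3: a_3=5, p_3 = 5*63 + 32 = 347, q_3 = 5*2 + 1 = 11.
  i=4: a_4=4, p_4 = 4*347 + 63 = 1451, q_4 = 4*11 + 2 = 46.
  i=5: a_5=3, p_5 = 3*1451 + 347 = 4700, q_5 = 3*46 + 11 = 149.
  i=6: a_6=12, p_6 = 12*4700 + 1451 = 57851, q_6 = 12*149 + 46 = 1834.
  i=7: a_7=3, p_7 = 3*57851 + 4700 = 178253, q_7 = 3*1834 + 149 = 5651.
  i=8: a_8=4, p_8 = 4*178253 + 57851 = 770863, q_8 = 4*5651 + 1834 = 24438.
  i=9: a_9=5, p_9 = 5*770863 + 178253 = 4032568, q_9 = 5*24438 + 5651 = 127841.
  i=10: a_10=1, p_10 = 1*4032568 + 770863 = 4803431, q_10 = 1*127841 + 24438 = 152279.
  i=11: a_11=1, p_11 = 1*4803431 + 4032568 = 8835999, q_11 = 1*152279 + 127841 = 280120.
Check: 8835999^2 - 995*280120^2 = 78074878328001 - 78074878328000 = 1, so (x, y) = (8835999, 280120) solves the equation, and by the theorem it is the least positive solution.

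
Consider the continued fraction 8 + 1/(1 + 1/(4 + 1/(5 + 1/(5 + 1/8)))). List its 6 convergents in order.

8/1, 9/1, 44/5, 229/26, 1189/135, 9741/1106

Using the convergent recurrence p_i = a_i*p_{i-1} + p_{i-2}, q_i = a_i*q_{i-1} + q_{i-2} with p_{-2}=0, p_{-1}=1, q_{-2}=1, q_{-1}=0:
  i=0: a_0=8, p_0 = 8*1 + 0 = 8, q_0 = 8*0 + 1 = 1.
  i=1: a_1=1, p_1 = 1*8 + 1 = 9, q_1 = 1*1 + 0 = 1.
  i=2: a_2=4, p_2 = 4*9 + 8 = 44, q_2 = 4*1 + 1 = 5.
  i=3: a_3=5, p_3 = 5*44 + 9 = 229, q_3 = 5*5 + 1 = 26.
  i=4: a_4=5, p_4 = 5*229 + 44 = 1189, q_4 = 5*26 + 5 = 135.
  i=5: a_5=8, p_5 = 8*1189 + 229 = 9741, q_5 = 8*135 + 26 = 1106.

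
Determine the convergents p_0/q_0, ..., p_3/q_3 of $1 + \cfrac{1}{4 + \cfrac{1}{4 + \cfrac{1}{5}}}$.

1/1, 5/4, 21/17, 110/89

Using the convergent recurrence p_i = a_i*p_{i-1} + p_{i-2}, q_i = a_i*q_{i-1} + q_{i-2} with p_{-2}=0, p_{-1}=1, q_{-2}=1, q_{-1}=0:
  i=0: a_0=1, p_0 = 1*1 + 0 = 1, q_0 = 1*0 + 1 = 1.
  i=1: a_1=4, p_1 = 4*1 + 1 = 5, q_1 = 4*1 + 0 = 4.
  i=2: a_2=4, p_2 = 4*5 + 1 = 21, q_2 = 4*4 + 1 = 17.
  i=3: a_3=5, p_3 = 5*21 + 5 = 110, q_3 = 5*17 + 4 = 89.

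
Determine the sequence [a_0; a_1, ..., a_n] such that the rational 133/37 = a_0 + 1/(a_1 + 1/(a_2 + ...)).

Run the Euclidean algorithm on 133 and 37; the successive quotients are the partial quotients a_0, a_1, ... (each step inverts the fractional part left over by the previous one):
  133 = 3*37 + 22, so a_0 = 3.
  37 = 1*22 + 15, so a_1 = 1.
  22 = 1*15 + 7, so a_2 = 1.
  15 = 2*7 + 1, so a_3 = 2.
  7 = 7*1 + 0, so a_4 = 7.
The remainder reaches 0 after 5 divisions, so the expansion has 5 partial quotients, read off in order.

[3; 1, 1, 2, 7]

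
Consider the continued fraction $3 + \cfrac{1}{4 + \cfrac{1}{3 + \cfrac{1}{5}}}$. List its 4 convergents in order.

Using the convergent recurrence p_i = a_i*p_{i-1} + p_{i-2}, q_i = a_i*q_{i-1} + q_{i-2} with p_{-2}=0, p_{-1}=1, q_{-2}=1, q_{-1}=0:
  i=0: a_0=3, p_0 = 3*1 + 0 = 3, q_0 = 3*0 + 1 = 1.
  i=1: a_1=4, p_1 = 4*3 + 1 = 13, q_1 = 4*1 + 0 = 4.
  i=2: a_2=3, p_2 = 3*13 + 3 = 42, q_2 = 3*4 + 1 = 13.
  i=3: a_3=5, p_3 = 5*42 + 13 = 223, q_3 = 5*13 + 4 = 69.

3/1, 13/4, 42/13, 223/69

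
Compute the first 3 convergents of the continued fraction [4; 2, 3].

Using the convergent recurrence p_i = a_i*p_{i-1} + p_{i-2}, q_i = a_i*q_{i-1} + q_{i-2} with p_{-2}=0, p_{-1}=1, q_{-2}=1, q_{-1}=0:
  i=0: a_0=4, p_0 = 4*1 + 0 = 4, q_0 = 4*0 + 1 = 1.
  i=1: a_1=2, p_1 = 2*4 + 1 = 9, q_1 = 2*1 + 0 = 2.
  i=2: a_2=3, p_2 = 3*9 + 4 = 31, q_2 = 3*2 + 1 = 7.

4/1, 9/2, 31/7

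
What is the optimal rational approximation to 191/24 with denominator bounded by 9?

8/1

Expand x = 191/24 as a continued fraction with the Euclidean algorithm:
  191 = 7*24 + 23, so a_0 = 7.
  24 = 1*23 + 1, so a_1 = 1.
  23 = 23*1 + 0, so a_2 = 23.
so x = [7; 1, 23].
Convergents (p_i = a_i*p_{i-1} + p_{i-2}, q_i = a_i*q_{i-1} + q_{i-2} with p_{-2}=0, p_{-1}=1, q_{-2}=1, q_{-1}=0), until the denominator exceeds 9:
  i=0: a_0=7, p_0 = 7*1 + 0 = 7, q_0 = 7*0 + 1 = 1.
  i=1: a_1=1, p_1 = 1*7 + 1 = 8, q_1 = 1*1 + 0 = 1.
  i=2: a_2=23, p_2 = 23*8 + 7 = 191, q_2 = 23*1 + 1 = 24.
q_2 = 24 > 9, so the last convergent with denominator <= 9 is p_1/q_1 = 8/1.
The closest fraction with denominator <= 9 is either p_1/q_1 or the intermediate fraction (k*p_1 + p_0)/(k*q_1 + q_0) with the largest k >= 1 whose denominator stays <= 9; these approach x as k grows, and every other convergent or intermediate fraction in range is farther away.
Largest k: floor((9 - q_0)/q_1) = floor((9 - 1)/1) = 8.
That gives (8*8 + 7)/(8*1 + 1) = 71/9.
Compare the errors: |x - 8/1| = |191*1 - 8*24|/(24*1) = 1/24, and |x - 71/9| = |191*9 - 71*24|/(24*9) = 15/216.
Cross-multiplying, 1*216 = 216 < 360 = 15*24, so 1/24 is smaller: the convergent 8/1 is closer to x than 71/9.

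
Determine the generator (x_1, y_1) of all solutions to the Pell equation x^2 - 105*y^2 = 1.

(x, y) = (41, 4)

First expand sqrt(105) as a continued fraction. With x_i = (sqrt(105) + m_i)/d_i and (m_0, d_0) = (0, 1): a_0 = floor(sqrt(105)) = 10, since 10^2 = 100 <= 105 < 121 = 11^2.
Iterate m_{i+1} = d_i*a_i - m_i, d_{i+1} = (105 - m_{i+1}^2)/d_i, a_{i+1} = floor((a_0 + m_{i+1})/d_{i+1}):
  m_1 = 1*10 - 0 = 10, d_1 = (105 - 10^2)/1 = 5/1 = 5, a_1 = floor((10 + 10)/5) = 4.
  m_2 = 5*4 - 10 = 10, d_2 = (105 - 10^2)/5 = 5/5 = 1, a_2 = floor((10 + 10)/1) = 20.
  m_3 = 1*20 - 10 = 10, d_3 = (105 - 10^2)/1 = 5/1 = 5: (m_3, d_3) = (m_1, d_1) = (10, 5), so from here the quotients repeat a_1, a_2; the period length is 2.
So sqrt(105) = [10; (4, 20)] with period length k = 2.
k is even, so the fundamental solution of x^2 - 105y^2 = 1 is (p_{k-1}, q_{k-1}) = (p_1, q_1); compute convergents through index 1.
Convergents (p_i = a_i*p_{i-1} + p_{i-2}, q_i = a_i*q_{i-1} + q_{i-2} with p_{-2}=0, p_{-1}=1, q_{-2}=1, q_{-1}=0):
  i=0: a_0=10, p_0 = 10*1 + 0 = 10, q_0 = 10*0 + 1 = 1.
  i=1: a_1=4, p_1 = 4*10 + 1 = 41, q_1 = 4*1 + 0 = 4.
Check: 41^2 - 105*4^2 = 1681 - 1680 = 1, so (x, y) = (41, 4) solves the equation, and by the theorem it is the least positive solution.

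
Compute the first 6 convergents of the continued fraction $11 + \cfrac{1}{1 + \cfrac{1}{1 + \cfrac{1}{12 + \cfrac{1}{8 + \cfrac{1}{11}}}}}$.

11/1, 12/1, 23/2, 288/25, 2327/202, 25885/2247

Using the convergent recurrence p_i = a_i*p_{i-1} + p_{i-2}, q_i = a_i*q_{i-1} + q_{i-2} with p_{-2}=0, p_{-1}=1, q_{-2}=1, q_{-1}=0:
  i=0: a_0=11, p_0 = 11*1 + 0 = 11, q_0 = 11*0 + 1 = 1.
  i=1: a_1=1, p_1 = 1*11 + 1 = 12, q_1 = 1*1 + 0 = 1.
  i=2: a_2=1, p_2 = 1*12 + 11 = 23, q_2 = 1*1 + 1 = 2.
  i=3: a_3=12, p_3 = 12*23 + 12 = 288, q_3 = 12*2 + 1 = 25.
  i=4: a_4=8, p_4 = 8*288 + 23 = 2327, q_4 = 8*25 + 2 = 202.
  i=5: a_5=11, p_5 = 11*2327 + 288 = 25885, q_5 = 11*202 + 25 = 2247.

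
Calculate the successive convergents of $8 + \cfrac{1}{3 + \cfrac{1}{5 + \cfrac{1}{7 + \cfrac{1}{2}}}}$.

8/1, 25/3, 133/16, 956/115, 2045/246

Using the convergent recurrence p_i = a_i*p_{i-1} + p_{i-2}, q_i = a_i*q_{i-1} + q_{i-2} with p_{-2}=0, p_{-1}=1, q_{-2}=1, q_{-1}=0:
  i=0: a_0=8, p_0 = 8*1 + 0 = 8, q_0 = 8*0 + 1 = 1.
  i=1: a_1=3, p_1 = 3*8 + 1 = 25, q_1 = 3*1 + 0 = 3.
  i=2: a_2=5, p_2 = 5*25 + 8 = 133, q_2 = 5*3 + 1 = 16.
  i=3: a_3=7, p_3 = 7*133 + 25 = 956, q_3 = 7*16 + 3 = 115.
  i=4: a_4=2, p_4 = 2*956 + 133 = 2045, q_4 = 2*115 + 16 = 246.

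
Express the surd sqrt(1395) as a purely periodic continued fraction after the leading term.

[37; (2, 1, 6, 8, 6, 1, 2, 74)]

Write x_i = (sqrt(1395) + m_i)/d_i with (m_0, d_0) = (0, 1). a_0 = floor(sqrt(1395)) = 37, since 37^2 = 1369 <= 1395 < 1444 = 38^2.
Iterate m_{i+1} = d_i*a_i - m_i, d_{i+1} = (1395 - m_{i+1}^2)/d_i, a_{i+1} = floor((a_0 + m_{i+1})/d_{i+1}):
  m_1 = 1*37 - 0 = 37, d_1 = (1395 - 37^2)/1 = 26/1 = 26, a_1 = floor((37 + 37)/26) = 2.
  m_2 = 26*2 - 37 = 15, d_2 = (1395 - 15^2)/26 = 1170/26 = 45, a_2 = floor((37 + 15)/45) = 1.
  m_3 = 45*1 - 15 = 30, d_3 = (1395 - 30^2)/45 = 495/45 = 11, a_3 = floor((37 + 30)/11) = 6.
  m_4 = 11*6 - 30 = 36, d_4 = (1395 - 36^2)/11 = 99/11 = 9, a_4 = floor((37 + 36)/9) = 8.
  m_5 = 9*8 - 36 = 36, d_5 = (1395 - 36^2)/9 = 99/9 = 11, a_5 = floor((37 + 36)/11) = 6.
  m_6 = 11*6 - 36 = 30, d_6 = (1395 - 30^2)/11 = 495/11 = 45, a_6 = floor((37 + 30)/45) = 1.
  m_7 = 45*1 - 30 = 15, d_7 = (1395 - 15^2)/45 = 1170/45 = 26, a_7 = floor((37 + 15)/26) = 2.
  m_8 = 26*2 - 15 = 37, d_8 = (1395 - 37^2)/26 = 26/26 = 1, a_8 = floor((37 + 37)/1) = 74.
  m_9 = 1*74 - 37 = 37, d_9 = (1395 - 37^2)/1 = 26/1 = 26: (m_9, d_9) = (m_1, d_1) = (37, 26), so from here the quotients repeat a_1, ..., a_8; the period length is 8.
Hence the expansion of sqrt(1395) is a_0 = 37 followed by the repeating block 2, 1, 6, 8, 6, 1, 2, 74 (period 8).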